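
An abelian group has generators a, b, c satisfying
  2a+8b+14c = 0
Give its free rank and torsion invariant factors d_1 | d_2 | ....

Answer: M ≅ ℤ^2 ⊕ ℤ/2

Derivation:
rank_ℚ(R)=1; free=3−1=2
SNF(R) diag = [2] → torsion [2]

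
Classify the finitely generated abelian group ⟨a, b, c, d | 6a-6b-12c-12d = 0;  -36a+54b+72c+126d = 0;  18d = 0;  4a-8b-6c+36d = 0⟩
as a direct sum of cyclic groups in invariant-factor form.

rank_ℚ(R)=4; free=4−4=0
SNF(R) diag = [2, 6, 18, 18] → torsion [2, 6, 18, 18]

Answer: M ≅ ℤ/2 ⊕ ℤ/6 ⊕ ℤ/18 ⊕ ℤ/18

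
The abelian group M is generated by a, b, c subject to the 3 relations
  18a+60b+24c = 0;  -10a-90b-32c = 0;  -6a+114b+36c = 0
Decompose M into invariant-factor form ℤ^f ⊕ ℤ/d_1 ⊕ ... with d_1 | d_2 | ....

Answer: M ≅ ℤ/2 ⊕ ℤ/6 ⊕ ℤ/12

Derivation:
rank_ℚ(R)=3; free=3−3=0
SNF(R) diag = [2, 6, 12] → torsion [2, 6, 12]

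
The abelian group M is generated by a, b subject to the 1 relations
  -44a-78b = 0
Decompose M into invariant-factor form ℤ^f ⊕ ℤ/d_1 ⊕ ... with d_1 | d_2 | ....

rank_ℚ(R)=1; free=2−1=1
SNF(R) diag = [2] → torsion [2]

Answer: M ≅ ℤ^1 ⊕ ℤ/2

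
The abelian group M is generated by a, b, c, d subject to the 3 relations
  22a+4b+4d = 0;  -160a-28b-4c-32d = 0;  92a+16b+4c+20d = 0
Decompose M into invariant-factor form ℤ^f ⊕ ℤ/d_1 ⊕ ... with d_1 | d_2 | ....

rank_ℚ(R)=3; free=4−3=1
SNF(R) diag = [2, 4, 4] → torsion [2, 4, 4]

Answer: M ≅ ℤ^1 ⊕ ℤ/2 ⊕ ℤ/4 ⊕ ℤ/4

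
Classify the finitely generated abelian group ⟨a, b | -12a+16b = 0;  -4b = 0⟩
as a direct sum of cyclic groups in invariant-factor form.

rank_ℚ(R)=2; free=2−2=0
SNF(R) diag = [4, 12] → torsion [4, 12]

Answer: M ≅ ℤ/4 ⊕ ℤ/12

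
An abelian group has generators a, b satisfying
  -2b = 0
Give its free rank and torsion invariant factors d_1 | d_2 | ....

rank_ℚ(R)=1; free=2−1=1
SNF(R) diag = [2] → torsion [2]

Answer: M ≅ ℤ^1 ⊕ ℤ/2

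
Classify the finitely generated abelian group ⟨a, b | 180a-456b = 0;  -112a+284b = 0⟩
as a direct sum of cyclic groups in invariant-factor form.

Answer: M ≅ ℤ/4 ⊕ ℤ/12

Derivation:
rank_ℚ(R)=2; free=2−2=0
SNF(R) diag = [4, 12] → torsion [4, 12]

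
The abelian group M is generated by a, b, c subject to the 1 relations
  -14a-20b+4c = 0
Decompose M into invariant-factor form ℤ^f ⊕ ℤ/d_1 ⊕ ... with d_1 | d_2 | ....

rank_ℚ(R)=1; free=3−1=2
SNF(R) diag = [2] → torsion [2]

Answer: M ≅ ℤ^2 ⊕ ℤ/2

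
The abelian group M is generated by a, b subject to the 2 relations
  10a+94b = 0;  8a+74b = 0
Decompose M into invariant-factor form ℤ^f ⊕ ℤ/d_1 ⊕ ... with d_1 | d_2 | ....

rank_ℚ(R)=2; free=2−2=0
SNF(R) diag = [2, 6] → torsion [2, 6]

Answer: M ≅ ℤ/2 ⊕ ℤ/6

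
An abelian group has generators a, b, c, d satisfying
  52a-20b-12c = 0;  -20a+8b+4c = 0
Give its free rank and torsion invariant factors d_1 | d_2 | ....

Answer: M ≅ ℤ^2 ⊕ ℤ/4 ⊕ ℤ/4

Derivation:
rank_ℚ(R)=2; free=4−2=2
SNF(R) diag = [4, 4] → torsion [4, 4]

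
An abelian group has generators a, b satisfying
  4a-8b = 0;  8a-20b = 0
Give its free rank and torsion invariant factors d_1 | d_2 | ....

Answer: M ≅ ℤ/4 ⊕ ℤ/4

Derivation:
rank_ℚ(R)=2; free=2−2=0
SNF(R) diag = [4, 4] → torsion [4, 4]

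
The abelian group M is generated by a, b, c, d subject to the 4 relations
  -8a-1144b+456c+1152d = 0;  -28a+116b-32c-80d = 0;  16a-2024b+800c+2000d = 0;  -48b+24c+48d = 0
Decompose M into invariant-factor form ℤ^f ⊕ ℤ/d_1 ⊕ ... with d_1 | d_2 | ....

Answer: M ≅ ℤ/4 ⊕ ℤ/8 ⊕ ℤ/24 ⊕ ℤ/48

Derivation:
rank_ℚ(R)=4; free=4−4=0
SNF(R) diag = [4, 8, 24, 48] → torsion [4, 8, 24, 48]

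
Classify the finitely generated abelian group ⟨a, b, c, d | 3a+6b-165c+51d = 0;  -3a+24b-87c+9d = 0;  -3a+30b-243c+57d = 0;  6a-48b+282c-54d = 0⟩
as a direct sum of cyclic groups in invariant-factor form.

rank_ℚ(R)=4; free=4−4=0
SNF(R) diag = [3, 6, 12, 36] → torsion [3, 6, 12, 36]

Answer: M ≅ ℤ/3 ⊕ ℤ/6 ⊕ ℤ/12 ⊕ ℤ/36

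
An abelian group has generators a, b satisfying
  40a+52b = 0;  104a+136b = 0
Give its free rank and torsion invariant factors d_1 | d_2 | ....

rank_ℚ(R)=2; free=2−2=0
SNF(R) diag = [4, 8] → torsion [4, 8]

Answer: M ≅ ℤ/4 ⊕ ℤ/8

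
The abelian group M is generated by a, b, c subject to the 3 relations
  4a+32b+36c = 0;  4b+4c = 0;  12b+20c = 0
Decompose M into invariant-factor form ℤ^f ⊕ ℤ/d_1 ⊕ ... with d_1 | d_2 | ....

Answer: M ≅ ℤ/4 ⊕ ℤ/4 ⊕ ℤ/8

Derivation:
rank_ℚ(R)=3; free=3−3=0
SNF(R) diag = [4, 4, 8] → torsion [4, 4, 8]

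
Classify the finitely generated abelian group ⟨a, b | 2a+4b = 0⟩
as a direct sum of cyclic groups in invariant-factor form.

Answer: M ≅ ℤ^1 ⊕ ℤ/2

Derivation:
rank_ℚ(R)=1; free=2−1=1
SNF(R) diag = [2] → torsion [2]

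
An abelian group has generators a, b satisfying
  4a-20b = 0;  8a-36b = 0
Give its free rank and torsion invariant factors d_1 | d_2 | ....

rank_ℚ(R)=2; free=2−2=0
SNF(R) diag = [4, 4] → torsion [4, 4]

Answer: M ≅ ℤ/4 ⊕ ℤ/4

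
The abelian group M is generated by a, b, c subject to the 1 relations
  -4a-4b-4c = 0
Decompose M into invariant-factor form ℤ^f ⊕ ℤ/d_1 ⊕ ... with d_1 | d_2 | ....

rank_ℚ(R)=1; free=3−1=2
SNF(R) diag = [4] → torsion [4]

Answer: M ≅ ℤ^2 ⊕ ℤ/4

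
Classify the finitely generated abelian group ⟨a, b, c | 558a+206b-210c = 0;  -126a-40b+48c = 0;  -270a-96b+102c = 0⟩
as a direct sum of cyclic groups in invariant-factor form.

rank_ℚ(R)=3; free=3−3=0
SNF(R) diag = [2, 6, 18] → torsion [2, 6, 18]

Answer: M ≅ ℤ/2 ⊕ ℤ/6 ⊕ ℤ/18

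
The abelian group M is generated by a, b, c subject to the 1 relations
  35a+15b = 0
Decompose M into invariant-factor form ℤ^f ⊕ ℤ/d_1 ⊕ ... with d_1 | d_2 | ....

rank_ℚ(R)=1; free=3−1=2
SNF(R) diag = [5] → torsion [5]

Answer: M ≅ ℤ^2 ⊕ ℤ/5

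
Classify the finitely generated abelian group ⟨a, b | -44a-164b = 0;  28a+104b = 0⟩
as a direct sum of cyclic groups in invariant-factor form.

rank_ℚ(R)=2; free=2−2=0
SNF(R) diag = [4, 4] → torsion [4, 4]

Answer: M ≅ ℤ/4 ⊕ ℤ/4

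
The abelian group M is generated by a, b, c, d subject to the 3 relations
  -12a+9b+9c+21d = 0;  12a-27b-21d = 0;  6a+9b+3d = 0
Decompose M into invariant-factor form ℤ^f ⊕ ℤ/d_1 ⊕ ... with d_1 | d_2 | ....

rank_ℚ(R)=3; free=4−3=1
SNF(R) diag = [3, 9, 18] → torsion [3, 9, 18]

Answer: M ≅ ℤ^1 ⊕ ℤ/3 ⊕ ℤ/9 ⊕ ℤ/18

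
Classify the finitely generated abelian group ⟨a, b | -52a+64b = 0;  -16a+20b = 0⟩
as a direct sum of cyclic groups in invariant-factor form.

rank_ℚ(R)=2; free=2−2=0
SNF(R) diag = [4, 4] → torsion [4, 4]

Answer: M ≅ ℤ/4 ⊕ ℤ/4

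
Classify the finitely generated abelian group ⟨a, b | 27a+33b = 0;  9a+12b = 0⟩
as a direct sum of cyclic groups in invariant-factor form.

Answer: M ≅ ℤ/3 ⊕ ℤ/9

Derivation:
rank_ℚ(R)=2; free=2−2=0
SNF(R) diag = [3, 9] → torsion [3, 9]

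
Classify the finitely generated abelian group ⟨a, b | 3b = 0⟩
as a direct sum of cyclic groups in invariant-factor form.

rank_ℚ(R)=1; free=2−1=1
SNF(R) diag = [3] → torsion [3]

Answer: M ≅ ℤ^1 ⊕ ℤ/3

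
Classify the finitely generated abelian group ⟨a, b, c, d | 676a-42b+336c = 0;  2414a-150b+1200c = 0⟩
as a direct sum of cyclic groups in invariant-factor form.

Answer: M ≅ ℤ^2 ⊕ ℤ/2 ⊕ ℤ/6

Derivation:
rank_ℚ(R)=2; free=4−2=2
SNF(R) diag = [2, 6] → torsion [2, 6]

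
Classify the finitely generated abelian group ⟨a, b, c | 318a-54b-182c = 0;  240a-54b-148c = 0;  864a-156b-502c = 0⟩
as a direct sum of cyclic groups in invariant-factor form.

rank_ℚ(R)=3; free=3−3=0
SNF(R) diag = [2, 6, 18] → torsion [2, 6, 18]

Answer: M ≅ ℤ/2 ⊕ ℤ/6 ⊕ ℤ/18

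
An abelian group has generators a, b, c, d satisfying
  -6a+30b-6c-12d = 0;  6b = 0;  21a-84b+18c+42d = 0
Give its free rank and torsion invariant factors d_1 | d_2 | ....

Answer: M ≅ ℤ^1 ⊕ ℤ/3 ⊕ ℤ/6 ⊕ ℤ/6

Derivation:
rank_ℚ(R)=3; free=4−3=1
SNF(R) diag = [3, 6, 6] → torsion [3, 6, 6]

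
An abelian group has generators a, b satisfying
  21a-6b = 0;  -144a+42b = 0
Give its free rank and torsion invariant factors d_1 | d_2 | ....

Answer: M ≅ ℤ/3 ⊕ ℤ/6

Derivation:
rank_ℚ(R)=2; free=2−2=0
SNF(R) diag = [3, 6] → torsion [3, 6]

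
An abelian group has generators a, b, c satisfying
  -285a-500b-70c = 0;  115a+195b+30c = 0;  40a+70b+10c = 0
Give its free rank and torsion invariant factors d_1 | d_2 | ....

rank_ℚ(R)=3; free=3−3=0
SNF(R) diag = [5, 5, 10] → torsion [5, 5, 10]

Answer: M ≅ ℤ/5 ⊕ ℤ/5 ⊕ ℤ/10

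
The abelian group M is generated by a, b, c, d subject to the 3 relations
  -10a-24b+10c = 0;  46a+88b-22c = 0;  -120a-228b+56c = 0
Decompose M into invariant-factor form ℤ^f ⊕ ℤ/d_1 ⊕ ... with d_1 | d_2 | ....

rank_ℚ(R)=3; free=4−3=1
SNF(R) diag = [2, 4, 8] → torsion [2, 4, 8]

Answer: M ≅ ℤ^1 ⊕ ℤ/2 ⊕ ℤ/4 ⊕ ℤ/8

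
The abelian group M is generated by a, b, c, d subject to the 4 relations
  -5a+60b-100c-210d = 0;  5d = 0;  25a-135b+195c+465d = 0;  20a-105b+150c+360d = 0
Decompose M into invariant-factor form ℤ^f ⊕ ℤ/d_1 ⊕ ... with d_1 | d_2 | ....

rank_ℚ(R)=4; free=4−4=0
SNF(R) diag = [5, 5, 5, 15] → torsion [5, 5, 5, 15]

Answer: M ≅ ℤ/5 ⊕ ℤ/5 ⊕ ℤ/5 ⊕ ℤ/15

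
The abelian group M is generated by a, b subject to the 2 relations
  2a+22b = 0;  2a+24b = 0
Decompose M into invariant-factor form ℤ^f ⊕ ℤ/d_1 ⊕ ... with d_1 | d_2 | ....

Answer: M ≅ ℤ/2 ⊕ ℤ/2

Derivation:
rank_ℚ(R)=2; free=2−2=0
SNF(R) diag = [2, 2] → torsion [2, 2]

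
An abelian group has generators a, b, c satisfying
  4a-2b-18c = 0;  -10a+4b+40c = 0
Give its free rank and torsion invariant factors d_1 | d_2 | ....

rank_ℚ(R)=2; free=3−2=1
SNF(R) diag = [2, 2] → torsion [2, 2]

Answer: M ≅ ℤ^1 ⊕ ℤ/2 ⊕ ℤ/2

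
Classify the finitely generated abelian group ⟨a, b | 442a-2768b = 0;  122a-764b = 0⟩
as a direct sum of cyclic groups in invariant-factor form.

Answer: M ≅ ℤ/2 ⊕ ℤ/4

Derivation:
rank_ℚ(R)=2; free=2−2=0
SNF(R) diag = [2, 4] → torsion [2, 4]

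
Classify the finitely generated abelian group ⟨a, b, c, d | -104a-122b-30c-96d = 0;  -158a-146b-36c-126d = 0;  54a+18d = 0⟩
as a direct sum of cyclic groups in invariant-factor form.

rank_ℚ(R)=3; free=4−3=1
SNF(R) diag = [2, 6, 18] → torsion [2, 6, 18]

Answer: M ≅ ℤ^1 ⊕ ℤ/2 ⊕ ℤ/6 ⊕ ℤ/18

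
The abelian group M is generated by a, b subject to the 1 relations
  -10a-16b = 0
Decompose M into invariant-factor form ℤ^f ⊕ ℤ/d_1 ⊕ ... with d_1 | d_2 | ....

rank_ℚ(R)=1; free=2−1=1
SNF(R) diag = [2] → torsion [2]

Answer: M ≅ ℤ^1 ⊕ ℤ/2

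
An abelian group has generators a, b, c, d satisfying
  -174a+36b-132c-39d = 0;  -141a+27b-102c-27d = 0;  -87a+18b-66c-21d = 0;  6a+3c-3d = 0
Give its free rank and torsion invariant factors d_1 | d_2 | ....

Answer: M ≅ ℤ/3 ⊕ ℤ/3 ⊕ ℤ/9 ⊕ ℤ/9

Derivation:
rank_ℚ(R)=4; free=4−4=0
SNF(R) diag = [3, 3, 9, 9] → torsion [3, 3, 9, 9]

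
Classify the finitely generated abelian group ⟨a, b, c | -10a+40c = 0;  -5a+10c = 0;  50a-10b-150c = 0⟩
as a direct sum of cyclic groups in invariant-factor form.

Answer: M ≅ ℤ/5 ⊕ ℤ/10 ⊕ ℤ/20

Derivation:
rank_ℚ(R)=3; free=3−3=0
SNF(R) diag = [5, 10, 20] → torsion [5, 10, 20]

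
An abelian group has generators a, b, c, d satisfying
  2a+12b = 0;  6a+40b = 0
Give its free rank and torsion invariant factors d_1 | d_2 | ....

Answer: M ≅ ℤ^2 ⊕ ℤ/2 ⊕ ℤ/4

Derivation:
rank_ℚ(R)=2; free=4−2=2
SNF(R) diag = [2, 4] → torsion [2, 4]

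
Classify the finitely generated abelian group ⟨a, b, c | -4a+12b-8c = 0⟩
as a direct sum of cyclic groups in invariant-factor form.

rank_ℚ(R)=1; free=3−1=2
SNF(R) diag = [4] → torsion [4]

Answer: M ≅ ℤ^2 ⊕ ℤ/4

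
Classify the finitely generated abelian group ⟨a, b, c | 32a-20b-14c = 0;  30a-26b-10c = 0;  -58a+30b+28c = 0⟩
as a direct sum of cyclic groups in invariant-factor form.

rank_ℚ(R)=3; free=3−3=0
SNF(R) diag = [2, 2, 4] → torsion [2, 2, 4]

Answer: M ≅ ℤ/2 ⊕ ℤ/2 ⊕ ℤ/4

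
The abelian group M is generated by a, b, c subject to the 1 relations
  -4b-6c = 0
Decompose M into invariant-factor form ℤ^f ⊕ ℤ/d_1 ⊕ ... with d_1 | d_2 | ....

rank_ℚ(R)=1; free=3−1=2
SNF(R) diag = [2] → torsion [2]

Answer: M ≅ ℤ^2 ⊕ ℤ/2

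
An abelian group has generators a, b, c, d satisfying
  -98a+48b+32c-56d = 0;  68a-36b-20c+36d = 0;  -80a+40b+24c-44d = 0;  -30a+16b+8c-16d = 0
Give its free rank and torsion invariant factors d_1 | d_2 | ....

Answer: M ≅ ℤ/2 ⊕ ℤ/4 ⊕ ℤ/4 ⊕ ℤ/8

Derivation:
rank_ℚ(R)=4; free=4−4=0
SNF(R) diag = [2, 4, 4, 8] → torsion [2, 4, 4, 8]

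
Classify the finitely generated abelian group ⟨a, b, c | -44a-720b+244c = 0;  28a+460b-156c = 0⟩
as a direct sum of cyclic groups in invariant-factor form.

Answer: M ≅ ℤ^1 ⊕ ℤ/4 ⊕ ℤ/4

Derivation:
rank_ℚ(R)=2; free=3−2=1
SNF(R) diag = [4, 4] → torsion [4, 4]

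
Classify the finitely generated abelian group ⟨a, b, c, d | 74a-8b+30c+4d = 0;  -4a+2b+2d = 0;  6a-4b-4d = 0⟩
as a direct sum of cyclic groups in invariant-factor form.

rank_ℚ(R)=3; free=4−3=1
SNF(R) diag = [2, 2, 6] → torsion [2, 2, 6]

Answer: M ≅ ℤ^1 ⊕ ℤ/2 ⊕ ℤ/2 ⊕ ℤ/6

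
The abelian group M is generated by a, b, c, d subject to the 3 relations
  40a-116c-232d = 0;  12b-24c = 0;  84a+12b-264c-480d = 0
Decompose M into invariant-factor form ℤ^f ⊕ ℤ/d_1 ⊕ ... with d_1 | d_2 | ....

Answer: M ≅ ℤ^1 ⊕ ℤ/4 ⊕ ℤ/12 ⊕ ℤ/36

Derivation:
rank_ℚ(R)=3; free=4−3=1
SNF(R) diag = [4, 12, 36] → torsion [4, 12, 36]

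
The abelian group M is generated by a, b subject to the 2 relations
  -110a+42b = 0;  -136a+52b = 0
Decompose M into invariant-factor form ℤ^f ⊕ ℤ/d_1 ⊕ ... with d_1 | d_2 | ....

rank_ℚ(R)=2; free=2−2=0
SNF(R) diag = [2, 4] → torsion [2, 4]

Answer: M ≅ ℤ/2 ⊕ ℤ/4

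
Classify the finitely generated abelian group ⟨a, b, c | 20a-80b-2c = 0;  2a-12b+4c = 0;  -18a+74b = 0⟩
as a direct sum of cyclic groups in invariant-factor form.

Answer: M ≅ ℤ/2 ⊕ ℤ/2 ⊕ ℤ/6

Derivation:
rank_ℚ(R)=3; free=3−3=0
SNF(R) diag = [2, 2, 6] → torsion [2, 2, 6]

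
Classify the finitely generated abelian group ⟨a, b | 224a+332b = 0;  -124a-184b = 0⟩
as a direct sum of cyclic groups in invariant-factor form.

Answer: M ≅ ℤ/4 ⊕ ℤ/12

Derivation:
rank_ℚ(R)=2; free=2−2=0
SNF(R) diag = [4, 12] → torsion [4, 12]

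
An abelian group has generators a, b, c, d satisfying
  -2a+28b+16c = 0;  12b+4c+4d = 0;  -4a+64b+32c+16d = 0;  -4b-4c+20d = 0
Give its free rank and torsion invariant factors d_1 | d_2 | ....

Answer: M ≅ ℤ/2 ⊕ ℤ/4 ⊕ ℤ/8 ⊕ ℤ/8

Derivation:
rank_ℚ(R)=4; free=4−4=0
SNF(R) diag = [2, 4, 8, 8] → torsion [2, 4, 8, 8]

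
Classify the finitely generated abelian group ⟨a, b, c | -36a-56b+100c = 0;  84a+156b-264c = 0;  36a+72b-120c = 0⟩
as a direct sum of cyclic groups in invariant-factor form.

Answer: M ≅ ℤ/4 ⊕ ℤ/12 ⊕ ℤ/12

Derivation:
rank_ℚ(R)=3; free=3−3=0
SNF(R) diag = [4, 12, 12] → torsion [4, 12, 12]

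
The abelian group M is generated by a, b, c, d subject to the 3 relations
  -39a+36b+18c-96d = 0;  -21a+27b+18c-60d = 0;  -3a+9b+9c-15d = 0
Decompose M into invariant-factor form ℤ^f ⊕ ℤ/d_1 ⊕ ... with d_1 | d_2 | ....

rank_ℚ(R)=3; free=4−3=1
SNF(R) diag = [3, 9, 9] → torsion [3, 9, 9]

Answer: M ≅ ℤ^1 ⊕ ℤ/3 ⊕ ℤ/9 ⊕ ℤ/9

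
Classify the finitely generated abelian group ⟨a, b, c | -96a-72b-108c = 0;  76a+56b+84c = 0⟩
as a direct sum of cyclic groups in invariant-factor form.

rank_ℚ(R)=2; free=3−2=1
SNF(R) diag = [4, 12] → torsion [4, 12]

Answer: M ≅ ℤ^1 ⊕ ℤ/4 ⊕ ℤ/12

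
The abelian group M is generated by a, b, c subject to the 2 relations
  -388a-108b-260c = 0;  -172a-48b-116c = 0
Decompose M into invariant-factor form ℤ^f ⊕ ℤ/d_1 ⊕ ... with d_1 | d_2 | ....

rank_ℚ(R)=2; free=3−2=1
SNF(R) diag = [4, 12] → torsion [4, 12]

Answer: M ≅ ℤ^1 ⊕ ℤ/4 ⊕ ℤ/12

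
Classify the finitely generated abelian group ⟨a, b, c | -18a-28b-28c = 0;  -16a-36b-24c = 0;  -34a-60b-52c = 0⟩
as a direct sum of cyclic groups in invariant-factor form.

Answer: M ≅ ℤ/2 ⊕ ℤ/4 ⊕ ℤ/8

Derivation:
rank_ℚ(R)=3; free=3−3=0
SNF(R) diag = [2, 4, 8] → torsion [2, 4, 8]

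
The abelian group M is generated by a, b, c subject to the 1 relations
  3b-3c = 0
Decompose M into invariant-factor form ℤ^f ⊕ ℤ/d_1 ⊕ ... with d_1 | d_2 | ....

rank_ℚ(R)=1; free=3−1=2
SNF(R) diag = [3] → torsion [3]

Answer: M ≅ ℤ^2 ⊕ ℤ/3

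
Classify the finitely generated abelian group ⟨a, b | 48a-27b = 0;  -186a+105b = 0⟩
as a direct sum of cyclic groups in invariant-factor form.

rank_ℚ(R)=2; free=2−2=0
SNF(R) diag = [3, 6] → torsion [3, 6]

Answer: M ≅ ℤ/3 ⊕ ℤ/6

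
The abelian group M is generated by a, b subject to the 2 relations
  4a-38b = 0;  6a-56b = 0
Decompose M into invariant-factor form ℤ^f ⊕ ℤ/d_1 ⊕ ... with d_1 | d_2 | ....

rank_ℚ(R)=2; free=2−2=0
SNF(R) diag = [2, 2] → torsion [2, 2]

Answer: M ≅ ℤ/2 ⊕ ℤ/2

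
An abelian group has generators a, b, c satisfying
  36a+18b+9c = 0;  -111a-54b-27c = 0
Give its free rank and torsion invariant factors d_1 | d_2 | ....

rank_ℚ(R)=2; free=3−2=1
SNF(R) diag = [3, 9] → torsion [3, 9]

Answer: M ≅ ℤ^1 ⊕ ℤ/3 ⊕ ℤ/9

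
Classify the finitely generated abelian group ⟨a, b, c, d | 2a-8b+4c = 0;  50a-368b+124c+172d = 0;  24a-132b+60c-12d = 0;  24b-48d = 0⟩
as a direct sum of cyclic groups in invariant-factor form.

Answer: M ≅ ℤ/2 ⊕ ℤ/4 ⊕ ℤ/12 ⊕ ℤ/24

Derivation:
rank_ℚ(R)=4; free=4−4=0
SNF(R) diag = [2, 4, 12, 24] → torsion [2, 4, 12, 24]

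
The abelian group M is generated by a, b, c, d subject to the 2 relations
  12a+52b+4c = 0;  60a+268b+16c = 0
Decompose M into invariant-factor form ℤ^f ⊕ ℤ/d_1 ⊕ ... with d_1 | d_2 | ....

rank_ℚ(R)=2; free=4−2=2
SNF(R) diag = [4, 12] → torsion [4, 12]

Answer: M ≅ ℤ^2 ⊕ ℤ/4 ⊕ ℤ/12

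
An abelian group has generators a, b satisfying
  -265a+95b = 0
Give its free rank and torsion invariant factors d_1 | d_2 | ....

rank_ℚ(R)=1; free=2−1=1
SNF(R) diag = [5] → torsion [5]

Answer: M ≅ ℤ^1 ⊕ ℤ/5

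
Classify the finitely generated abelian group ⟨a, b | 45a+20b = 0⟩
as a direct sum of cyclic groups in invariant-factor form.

Answer: M ≅ ℤ^1 ⊕ ℤ/5

Derivation:
rank_ℚ(R)=1; free=2−1=1
SNF(R) diag = [5] → torsion [5]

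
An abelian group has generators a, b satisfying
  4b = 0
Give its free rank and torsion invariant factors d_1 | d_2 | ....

Answer: M ≅ ℤ^1 ⊕ ℤ/4

Derivation:
rank_ℚ(R)=1; free=2−1=1
SNF(R) diag = [4] → torsion [4]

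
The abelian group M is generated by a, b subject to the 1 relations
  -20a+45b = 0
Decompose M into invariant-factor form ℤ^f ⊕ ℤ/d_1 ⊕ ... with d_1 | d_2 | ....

rank_ℚ(R)=1; free=2−1=1
SNF(R) diag = [5] → torsion [5]

Answer: M ≅ ℤ^1 ⊕ ℤ/5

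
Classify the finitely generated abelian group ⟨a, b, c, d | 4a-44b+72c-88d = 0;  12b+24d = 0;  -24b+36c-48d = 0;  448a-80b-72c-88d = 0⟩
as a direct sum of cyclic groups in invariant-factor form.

rank_ℚ(R)=4; free=4−4=0
SNF(R) diag = [4, 12, 36, 72] → torsion [4, 12, 36, 72]

Answer: M ≅ ℤ/4 ⊕ ℤ/12 ⊕ ℤ/36 ⊕ ℤ/72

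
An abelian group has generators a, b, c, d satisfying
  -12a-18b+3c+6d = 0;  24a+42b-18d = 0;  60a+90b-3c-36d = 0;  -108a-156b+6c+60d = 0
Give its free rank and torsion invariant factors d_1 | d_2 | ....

Answer: M ≅ ℤ/3 ⊕ ℤ/6 ⊕ ℤ/6 ⊕ ℤ/12

Derivation:
rank_ℚ(R)=4; free=4−4=0
SNF(R) diag = [3, 6, 6, 12] → torsion [3, 6, 6, 12]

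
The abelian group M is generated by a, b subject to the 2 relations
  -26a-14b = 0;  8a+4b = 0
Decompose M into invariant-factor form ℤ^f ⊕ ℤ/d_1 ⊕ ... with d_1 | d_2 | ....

Answer: M ≅ ℤ/2 ⊕ ℤ/4

Derivation:
rank_ℚ(R)=2; free=2−2=0
SNF(R) diag = [2, 4] → torsion [2, 4]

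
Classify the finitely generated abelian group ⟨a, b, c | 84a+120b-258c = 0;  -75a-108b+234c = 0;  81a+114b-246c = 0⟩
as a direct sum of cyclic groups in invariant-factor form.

rank_ℚ(R)=3; free=3−3=0
SNF(R) diag = [3, 6, 18] → torsion [3, 6, 18]

Answer: M ≅ ℤ/3 ⊕ ℤ/6 ⊕ ℤ/18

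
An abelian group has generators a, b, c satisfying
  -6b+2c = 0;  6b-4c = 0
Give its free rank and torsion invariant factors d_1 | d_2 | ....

Answer: M ≅ ℤ^1 ⊕ ℤ/2 ⊕ ℤ/6

Derivation:
rank_ℚ(R)=2; free=3−2=1
SNF(R) diag = [2, 6] → torsion [2, 6]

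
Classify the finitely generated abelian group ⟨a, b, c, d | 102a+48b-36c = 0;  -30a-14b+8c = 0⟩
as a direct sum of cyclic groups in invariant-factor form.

Answer: M ≅ ℤ^2 ⊕ ℤ/2 ⊕ ℤ/6

Derivation:
rank_ℚ(R)=2; free=4−2=2
SNF(R) diag = [2, 6] → torsion [2, 6]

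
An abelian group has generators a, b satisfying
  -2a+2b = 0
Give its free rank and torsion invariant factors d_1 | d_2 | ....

Answer: M ≅ ℤ^1 ⊕ ℤ/2

Derivation:
rank_ℚ(R)=1; free=2−1=1
SNF(R) diag = [2] → torsion [2]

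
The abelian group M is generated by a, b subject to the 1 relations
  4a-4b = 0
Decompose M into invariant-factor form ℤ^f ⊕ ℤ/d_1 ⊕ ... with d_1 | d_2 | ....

rank_ℚ(R)=1; free=2−1=1
SNF(R) diag = [4] → torsion [4]

Answer: M ≅ ℤ^1 ⊕ ℤ/4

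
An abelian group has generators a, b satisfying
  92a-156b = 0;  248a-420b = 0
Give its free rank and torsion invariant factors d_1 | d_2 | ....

Answer: M ≅ ℤ/4 ⊕ ℤ/12

Derivation:
rank_ℚ(R)=2; free=2−2=0
SNF(R) diag = [4, 12] → torsion [4, 12]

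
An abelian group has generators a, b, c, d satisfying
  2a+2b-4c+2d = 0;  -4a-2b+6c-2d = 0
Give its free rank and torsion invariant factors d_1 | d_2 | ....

rank_ℚ(R)=2; free=4−2=2
SNF(R) diag = [2, 2] → torsion [2, 2]

Answer: M ≅ ℤ^2 ⊕ ℤ/2 ⊕ ℤ/2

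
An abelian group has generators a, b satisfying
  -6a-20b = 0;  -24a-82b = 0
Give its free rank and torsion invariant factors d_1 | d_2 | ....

Answer: M ≅ ℤ/2 ⊕ ℤ/6

Derivation:
rank_ℚ(R)=2; free=2−2=0
SNF(R) diag = [2, 6] → torsion [2, 6]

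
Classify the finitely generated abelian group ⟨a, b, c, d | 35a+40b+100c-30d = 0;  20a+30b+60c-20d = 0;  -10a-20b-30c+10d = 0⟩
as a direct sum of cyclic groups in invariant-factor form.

rank_ℚ(R)=3; free=4−3=1
SNF(R) diag = [5, 10, 10] → torsion [5, 10, 10]

Answer: M ≅ ℤ^1 ⊕ ℤ/5 ⊕ ℤ/10 ⊕ ℤ/10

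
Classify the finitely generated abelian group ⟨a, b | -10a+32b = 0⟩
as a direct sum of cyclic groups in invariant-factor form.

rank_ℚ(R)=1; free=2−1=1
SNF(R) diag = [2] → torsion [2]

Answer: M ≅ ℤ^1 ⊕ ℤ/2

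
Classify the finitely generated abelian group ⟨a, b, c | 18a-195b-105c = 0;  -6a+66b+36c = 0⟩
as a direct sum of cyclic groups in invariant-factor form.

Answer: M ≅ ℤ^1 ⊕ ℤ/3 ⊕ ℤ/6

Derivation:
rank_ℚ(R)=2; free=3−2=1
SNF(R) diag = [3, 6] → torsion [3, 6]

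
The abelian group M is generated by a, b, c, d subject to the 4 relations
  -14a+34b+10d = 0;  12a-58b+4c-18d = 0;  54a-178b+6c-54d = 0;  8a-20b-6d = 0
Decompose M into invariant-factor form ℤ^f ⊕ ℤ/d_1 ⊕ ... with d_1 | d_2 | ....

rank_ℚ(R)=4; free=4−4=0
SNF(R) diag = [2, 2, 2, 2] → torsion [2, 2, 2, 2]

Answer: M ≅ ℤ/2 ⊕ ℤ/2 ⊕ ℤ/2 ⊕ ℤ/2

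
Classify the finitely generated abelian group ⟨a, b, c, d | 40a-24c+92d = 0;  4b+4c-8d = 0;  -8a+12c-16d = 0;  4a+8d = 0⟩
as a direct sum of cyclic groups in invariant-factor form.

Answer: M ≅ ℤ/4 ⊕ ℤ/4 ⊕ ℤ/12 ⊕ ℤ/12

Derivation:
rank_ℚ(R)=4; free=4−4=0
SNF(R) diag = [4, 4, 12, 12] → torsion [4, 4, 12, 12]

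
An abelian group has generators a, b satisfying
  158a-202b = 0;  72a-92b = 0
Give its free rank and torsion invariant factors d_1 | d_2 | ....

rank_ℚ(R)=2; free=2−2=0
SNF(R) diag = [2, 4] → torsion [2, 4]

Answer: M ≅ ℤ/2 ⊕ ℤ/4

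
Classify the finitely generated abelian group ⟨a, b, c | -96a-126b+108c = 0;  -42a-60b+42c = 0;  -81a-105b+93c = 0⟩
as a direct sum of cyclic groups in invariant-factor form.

rank_ℚ(R)=3; free=3−3=0
SNF(R) diag = [3, 6, 12] → torsion [3, 6, 12]

Answer: M ≅ ℤ/3 ⊕ ℤ/6 ⊕ ℤ/12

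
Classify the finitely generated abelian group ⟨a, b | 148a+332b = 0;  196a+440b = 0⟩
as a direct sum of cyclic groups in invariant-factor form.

Answer: M ≅ ℤ/4 ⊕ ℤ/12

Derivation:
rank_ℚ(R)=2; free=2−2=0
SNF(R) diag = [4, 12] → torsion [4, 12]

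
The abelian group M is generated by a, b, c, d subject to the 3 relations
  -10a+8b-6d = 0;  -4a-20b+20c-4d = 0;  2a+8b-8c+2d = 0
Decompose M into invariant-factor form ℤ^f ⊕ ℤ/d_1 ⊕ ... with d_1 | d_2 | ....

rank_ℚ(R)=3; free=4−3=1
SNF(R) diag = [2, 4, 4] → torsion [2, 4, 4]

Answer: M ≅ ℤ^1 ⊕ ℤ/2 ⊕ ℤ/4 ⊕ ℤ/4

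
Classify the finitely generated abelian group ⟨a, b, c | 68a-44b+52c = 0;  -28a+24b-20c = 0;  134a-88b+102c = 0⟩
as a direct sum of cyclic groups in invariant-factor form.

rank_ℚ(R)=3; free=3−3=0
SNF(R) diag = [2, 4, 8] → torsion [2, 4, 8]

Answer: M ≅ ℤ/2 ⊕ ℤ/4 ⊕ ℤ/8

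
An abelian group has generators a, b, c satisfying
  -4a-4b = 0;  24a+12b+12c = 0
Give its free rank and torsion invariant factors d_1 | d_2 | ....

rank_ℚ(R)=2; free=3−2=1
SNF(R) diag = [4, 12] → torsion [4, 12]

Answer: M ≅ ℤ^1 ⊕ ℤ/4 ⊕ ℤ/12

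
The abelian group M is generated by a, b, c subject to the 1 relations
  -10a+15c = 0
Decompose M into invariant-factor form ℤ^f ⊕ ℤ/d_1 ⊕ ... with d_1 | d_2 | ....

Answer: M ≅ ℤ^2 ⊕ ℤ/5

Derivation:
rank_ℚ(R)=1; free=3−1=2
SNF(R) diag = [5] → torsion [5]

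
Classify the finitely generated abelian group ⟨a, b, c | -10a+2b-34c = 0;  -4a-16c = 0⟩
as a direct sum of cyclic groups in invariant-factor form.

rank_ℚ(R)=2; free=3−2=1
SNF(R) diag = [2, 4] → torsion [2, 4]

Answer: M ≅ ℤ^1 ⊕ ℤ/2 ⊕ ℤ/4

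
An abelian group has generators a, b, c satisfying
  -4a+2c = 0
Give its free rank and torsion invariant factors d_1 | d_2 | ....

rank_ℚ(R)=1; free=3−1=2
SNF(R) diag = [2] → torsion [2]

Answer: M ≅ ℤ^2 ⊕ ℤ/2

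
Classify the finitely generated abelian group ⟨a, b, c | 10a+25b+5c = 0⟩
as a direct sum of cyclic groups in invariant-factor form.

rank_ℚ(R)=1; free=3−1=2
SNF(R) diag = [5] → torsion [5]

Answer: M ≅ ℤ^2 ⊕ ℤ/5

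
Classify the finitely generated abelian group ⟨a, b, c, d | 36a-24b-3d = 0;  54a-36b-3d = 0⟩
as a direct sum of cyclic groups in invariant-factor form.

Answer: M ≅ ℤ^2 ⊕ ℤ/3 ⊕ ℤ/6

Derivation:
rank_ℚ(R)=2; free=4−2=2
SNF(R) diag = [3, 6] → torsion [3, 6]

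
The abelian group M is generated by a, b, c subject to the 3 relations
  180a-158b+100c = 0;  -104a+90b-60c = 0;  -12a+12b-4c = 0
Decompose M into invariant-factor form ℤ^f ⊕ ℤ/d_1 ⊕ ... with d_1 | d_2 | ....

Answer: M ≅ ℤ/2 ⊕ ℤ/4 ⊕ ℤ/4

Derivation:
rank_ℚ(R)=3; free=3−3=0
SNF(R) diag = [2, 4, 4] → torsion [2, 4, 4]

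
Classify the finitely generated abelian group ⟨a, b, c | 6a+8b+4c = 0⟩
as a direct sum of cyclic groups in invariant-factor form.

Answer: M ≅ ℤ^2 ⊕ ℤ/2

Derivation:
rank_ℚ(R)=1; free=3−1=2
SNF(R) diag = [2] → torsion [2]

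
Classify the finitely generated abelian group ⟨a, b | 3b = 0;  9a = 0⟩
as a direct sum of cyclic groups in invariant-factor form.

Answer: M ≅ ℤ/3 ⊕ ℤ/9

Derivation:
rank_ℚ(R)=2; free=2−2=0
SNF(R) diag = [3, 9] → torsion [3, 9]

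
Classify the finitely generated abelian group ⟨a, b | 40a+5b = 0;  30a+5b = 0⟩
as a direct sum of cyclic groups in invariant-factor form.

rank_ℚ(R)=2; free=2−2=0
SNF(R) diag = [5, 10] → torsion [5, 10]

Answer: M ≅ ℤ/5 ⊕ ℤ/10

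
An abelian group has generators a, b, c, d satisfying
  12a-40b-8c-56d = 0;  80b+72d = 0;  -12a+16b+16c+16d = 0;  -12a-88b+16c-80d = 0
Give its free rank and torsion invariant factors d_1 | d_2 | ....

rank_ℚ(R)=4; free=4−4=0
SNF(R) diag = [4, 8, 24, 24] → torsion [4, 8, 24, 24]

Answer: M ≅ ℤ/4 ⊕ ℤ/8 ⊕ ℤ/24 ⊕ ℤ/24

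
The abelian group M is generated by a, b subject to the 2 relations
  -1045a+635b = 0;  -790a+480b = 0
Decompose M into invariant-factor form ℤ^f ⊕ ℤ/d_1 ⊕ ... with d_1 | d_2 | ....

rank_ℚ(R)=2; free=2−2=0
SNF(R) diag = [5, 10] → torsion [5, 10]

Answer: M ≅ ℤ/5 ⊕ ℤ/10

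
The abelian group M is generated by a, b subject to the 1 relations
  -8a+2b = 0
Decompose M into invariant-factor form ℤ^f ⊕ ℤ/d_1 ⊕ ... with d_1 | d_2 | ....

Answer: M ≅ ℤ^1 ⊕ ℤ/2

Derivation:
rank_ℚ(R)=1; free=2−1=1
SNF(R) diag = [2] → torsion [2]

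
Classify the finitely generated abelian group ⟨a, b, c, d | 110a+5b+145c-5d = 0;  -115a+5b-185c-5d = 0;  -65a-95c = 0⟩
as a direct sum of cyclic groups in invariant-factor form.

rank_ℚ(R)=3; free=4−3=1
SNF(R) diag = [5, 5, 15] → torsion [5, 5, 15]

Answer: M ≅ ℤ^1 ⊕ ℤ/5 ⊕ ℤ/5 ⊕ ℤ/15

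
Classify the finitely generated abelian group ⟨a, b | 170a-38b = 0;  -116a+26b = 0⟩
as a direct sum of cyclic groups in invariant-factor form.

Answer: M ≅ ℤ/2 ⊕ ℤ/6

Derivation:
rank_ℚ(R)=2; free=2−2=0
SNF(R) diag = [2, 6] → torsion [2, 6]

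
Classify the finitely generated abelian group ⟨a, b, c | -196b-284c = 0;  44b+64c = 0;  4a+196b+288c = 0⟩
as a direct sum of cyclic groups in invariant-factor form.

Answer: M ≅ ℤ/4 ⊕ ℤ/4 ⊕ ℤ/12

Derivation:
rank_ℚ(R)=3; free=3−3=0
SNF(R) diag = [4, 4, 12] → torsion [4, 4, 12]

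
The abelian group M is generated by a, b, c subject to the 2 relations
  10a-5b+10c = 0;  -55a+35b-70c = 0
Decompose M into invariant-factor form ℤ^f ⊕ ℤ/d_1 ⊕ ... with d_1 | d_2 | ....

Answer: M ≅ ℤ^1 ⊕ ℤ/5 ⊕ ℤ/15

Derivation:
rank_ℚ(R)=2; free=3−2=1
SNF(R) diag = [5, 15] → torsion [5, 15]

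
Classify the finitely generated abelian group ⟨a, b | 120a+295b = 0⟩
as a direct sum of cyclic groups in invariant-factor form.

rank_ℚ(R)=1; free=2−1=1
SNF(R) diag = [5] → torsion [5]

Answer: M ≅ ℤ^1 ⊕ ℤ/5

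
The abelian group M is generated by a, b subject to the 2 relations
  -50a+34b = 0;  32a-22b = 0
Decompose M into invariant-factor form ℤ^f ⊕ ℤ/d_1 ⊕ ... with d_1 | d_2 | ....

Answer: M ≅ ℤ/2 ⊕ ℤ/6

Derivation:
rank_ℚ(R)=2; free=2−2=0
SNF(R) diag = [2, 6] → torsion [2, 6]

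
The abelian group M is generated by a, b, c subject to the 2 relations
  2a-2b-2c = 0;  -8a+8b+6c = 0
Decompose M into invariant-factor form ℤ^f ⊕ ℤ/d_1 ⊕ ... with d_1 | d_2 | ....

rank_ℚ(R)=2; free=3−2=1
SNF(R) diag = [2, 2] → torsion [2, 2]

Answer: M ≅ ℤ^1 ⊕ ℤ/2 ⊕ ℤ/2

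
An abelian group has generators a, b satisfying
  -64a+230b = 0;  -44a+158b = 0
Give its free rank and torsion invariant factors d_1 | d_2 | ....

Answer: M ≅ ℤ/2 ⊕ ℤ/4

Derivation:
rank_ℚ(R)=2; free=2−2=0
SNF(R) diag = [2, 4] → torsion [2, 4]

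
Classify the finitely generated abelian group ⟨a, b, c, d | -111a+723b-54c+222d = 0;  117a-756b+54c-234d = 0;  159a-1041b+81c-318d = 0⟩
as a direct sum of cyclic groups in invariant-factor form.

rank_ℚ(R)=3; free=4−3=1
SNF(R) diag = [3, 9, 27] → torsion [3, 9, 27]

Answer: M ≅ ℤ^1 ⊕ ℤ/3 ⊕ ℤ/9 ⊕ ℤ/27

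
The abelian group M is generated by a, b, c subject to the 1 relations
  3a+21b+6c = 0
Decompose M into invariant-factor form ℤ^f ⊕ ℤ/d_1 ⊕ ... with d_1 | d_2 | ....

rank_ℚ(R)=1; free=3−1=2
SNF(R) diag = [3] → torsion [3]

Answer: M ≅ ℤ^2 ⊕ ℤ/3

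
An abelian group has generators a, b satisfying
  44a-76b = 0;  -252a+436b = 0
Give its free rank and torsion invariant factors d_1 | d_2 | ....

rank_ℚ(R)=2; free=2−2=0
SNF(R) diag = [4, 8] → torsion [4, 8]

Answer: M ≅ ℤ/4 ⊕ ℤ/8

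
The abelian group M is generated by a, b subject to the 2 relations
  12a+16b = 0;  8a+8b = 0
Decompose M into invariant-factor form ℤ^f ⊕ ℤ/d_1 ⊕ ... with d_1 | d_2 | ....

rank_ℚ(R)=2; free=2−2=0
SNF(R) diag = [4, 8] → torsion [4, 8]

Answer: M ≅ ℤ/4 ⊕ ℤ/8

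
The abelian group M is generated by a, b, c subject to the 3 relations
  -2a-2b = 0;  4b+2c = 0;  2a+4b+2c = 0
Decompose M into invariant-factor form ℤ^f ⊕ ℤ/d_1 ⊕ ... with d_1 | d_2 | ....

rank_ℚ(R)=3; free=3−3=0
SNF(R) diag = [2, 2, 2] → torsion [2, 2, 2]

Answer: M ≅ ℤ/2 ⊕ ℤ/2 ⊕ ℤ/2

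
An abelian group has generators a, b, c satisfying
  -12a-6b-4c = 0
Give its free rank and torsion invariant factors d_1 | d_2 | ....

rank_ℚ(R)=1; free=3−1=2
SNF(R) diag = [2] → torsion [2]

Answer: M ≅ ℤ^2 ⊕ ℤ/2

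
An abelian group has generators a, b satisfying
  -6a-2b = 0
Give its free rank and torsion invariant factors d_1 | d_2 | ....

rank_ℚ(R)=1; free=2−1=1
SNF(R) diag = [2] → torsion [2]

Answer: M ≅ ℤ^1 ⊕ ℤ/2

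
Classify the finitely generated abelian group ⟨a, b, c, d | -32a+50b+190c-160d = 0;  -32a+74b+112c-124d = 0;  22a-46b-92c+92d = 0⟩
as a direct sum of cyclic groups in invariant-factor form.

Answer: M ≅ ℤ^1 ⊕ ℤ/2 ⊕ ℤ/6 ⊕ ℤ/18

Derivation:
rank_ℚ(R)=3; free=4−3=1
SNF(R) diag = [2, 6, 18] → torsion [2, 6, 18]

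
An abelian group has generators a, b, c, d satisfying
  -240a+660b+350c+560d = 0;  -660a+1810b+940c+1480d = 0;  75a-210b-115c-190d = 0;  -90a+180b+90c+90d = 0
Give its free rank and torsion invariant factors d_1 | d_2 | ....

rank_ℚ(R)=4; free=4−4=0
SNF(R) diag = [5, 10, 30, 90] → torsion [5, 10, 30, 90]

Answer: M ≅ ℤ/5 ⊕ ℤ/10 ⊕ ℤ/30 ⊕ ℤ/90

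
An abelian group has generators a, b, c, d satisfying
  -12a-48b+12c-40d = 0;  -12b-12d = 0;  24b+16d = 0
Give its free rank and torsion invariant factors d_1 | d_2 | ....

rank_ℚ(R)=3; free=4−3=1
SNF(R) diag = [4, 12, 24] → torsion [4, 12, 24]

Answer: M ≅ ℤ^1 ⊕ ℤ/4 ⊕ ℤ/12 ⊕ ℤ/24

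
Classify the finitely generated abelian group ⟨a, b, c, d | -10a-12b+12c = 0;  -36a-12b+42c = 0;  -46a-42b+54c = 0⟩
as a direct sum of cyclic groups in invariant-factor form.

rank_ℚ(R)=3; free=4−3=1
SNF(R) diag = [2, 6, 18] → torsion [2, 6, 18]

Answer: M ≅ ℤ^1 ⊕ ℤ/2 ⊕ ℤ/6 ⊕ ℤ/18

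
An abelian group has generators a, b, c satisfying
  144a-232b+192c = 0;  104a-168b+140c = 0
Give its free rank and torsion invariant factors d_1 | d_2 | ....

Answer: M ≅ ℤ^1 ⊕ ℤ/4 ⊕ ℤ/8

Derivation:
rank_ℚ(R)=2; free=3−2=1
SNF(R) diag = [4, 8] → torsion [4, 8]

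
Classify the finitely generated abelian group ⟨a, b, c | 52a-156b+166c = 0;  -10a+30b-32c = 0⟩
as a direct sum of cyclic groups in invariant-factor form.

rank_ℚ(R)=2; free=3−2=1
SNF(R) diag = [2, 2] → torsion [2, 2]

Answer: M ≅ ℤ^1 ⊕ ℤ/2 ⊕ ℤ/2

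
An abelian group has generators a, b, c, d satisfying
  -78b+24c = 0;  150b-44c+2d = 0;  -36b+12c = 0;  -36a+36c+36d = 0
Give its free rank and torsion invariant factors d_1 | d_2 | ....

Answer: M ≅ ℤ/2 ⊕ ℤ/6 ⊕ ℤ/12 ⊕ ℤ/36

Derivation:
rank_ℚ(R)=4; free=4−4=0
SNF(R) diag = [2, 6, 12, 36] → torsion [2, 6, 12, 36]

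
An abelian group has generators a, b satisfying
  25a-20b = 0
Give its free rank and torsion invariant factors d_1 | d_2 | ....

Answer: M ≅ ℤ^1 ⊕ ℤ/5

Derivation:
rank_ℚ(R)=1; free=2−1=1
SNF(R) diag = [5] → torsion [5]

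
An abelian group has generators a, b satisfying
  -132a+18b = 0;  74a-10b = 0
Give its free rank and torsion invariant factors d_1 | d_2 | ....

rank_ℚ(R)=2; free=2−2=0
SNF(R) diag = [2, 6] → torsion [2, 6]

Answer: M ≅ ℤ/2 ⊕ ℤ/6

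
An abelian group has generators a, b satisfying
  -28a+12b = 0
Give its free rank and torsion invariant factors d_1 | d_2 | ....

rank_ℚ(R)=1; free=2−1=1
SNF(R) diag = [4] → torsion [4]

Answer: M ≅ ℤ^1 ⊕ ℤ/4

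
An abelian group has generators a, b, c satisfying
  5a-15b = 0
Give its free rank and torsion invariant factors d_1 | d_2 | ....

Answer: M ≅ ℤ^2 ⊕ ℤ/5

Derivation:
rank_ℚ(R)=1; free=3−1=2
SNF(R) diag = [5] → torsion [5]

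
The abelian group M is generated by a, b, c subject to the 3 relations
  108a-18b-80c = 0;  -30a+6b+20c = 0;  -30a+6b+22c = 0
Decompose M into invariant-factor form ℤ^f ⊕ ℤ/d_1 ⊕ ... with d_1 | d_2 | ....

rank_ℚ(R)=3; free=3−3=0
SNF(R) diag = [2, 6, 18] → torsion [2, 6, 18]

Answer: M ≅ ℤ/2 ⊕ ℤ/6 ⊕ ℤ/18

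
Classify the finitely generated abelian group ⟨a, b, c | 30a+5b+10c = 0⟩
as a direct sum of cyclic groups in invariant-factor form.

Answer: M ≅ ℤ^2 ⊕ ℤ/5

Derivation:
rank_ℚ(R)=1; free=3−1=2
SNF(R) diag = [5] → torsion [5]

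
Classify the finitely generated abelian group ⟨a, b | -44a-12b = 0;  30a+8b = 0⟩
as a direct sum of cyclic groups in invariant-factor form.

Answer: M ≅ ℤ/2 ⊕ ℤ/4

Derivation:
rank_ℚ(R)=2; free=2−2=0
SNF(R) diag = [2, 4] → torsion [2, 4]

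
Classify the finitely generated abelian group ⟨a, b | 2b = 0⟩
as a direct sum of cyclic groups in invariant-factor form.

Answer: M ≅ ℤ^1 ⊕ ℤ/2

Derivation:
rank_ℚ(R)=1; free=2−1=1
SNF(R) diag = [2] → torsion [2]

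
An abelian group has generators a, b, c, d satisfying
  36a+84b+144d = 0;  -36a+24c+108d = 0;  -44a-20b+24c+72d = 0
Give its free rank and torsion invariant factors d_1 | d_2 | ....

Answer: M ≅ ℤ^1 ⊕ ℤ/4 ⊕ ℤ/12 ⊕ ℤ/24

Derivation:
rank_ℚ(R)=3; free=4−3=1
SNF(R) diag = [4, 12, 24] → torsion [4, 12, 24]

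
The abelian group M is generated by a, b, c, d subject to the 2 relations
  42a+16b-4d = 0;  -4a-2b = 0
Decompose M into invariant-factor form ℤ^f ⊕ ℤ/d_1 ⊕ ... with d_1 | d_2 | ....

rank_ℚ(R)=2; free=4−2=2
SNF(R) diag = [2, 2] → torsion [2, 2]

Answer: M ≅ ℤ^2 ⊕ ℤ/2 ⊕ ℤ/2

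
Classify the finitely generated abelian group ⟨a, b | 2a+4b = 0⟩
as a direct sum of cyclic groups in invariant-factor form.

Answer: M ≅ ℤ^1 ⊕ ℤ/2

Derivation:
rank_ℚ(R)=1; free=2−1=1
SNF(R) diag = [2] → torsion [2]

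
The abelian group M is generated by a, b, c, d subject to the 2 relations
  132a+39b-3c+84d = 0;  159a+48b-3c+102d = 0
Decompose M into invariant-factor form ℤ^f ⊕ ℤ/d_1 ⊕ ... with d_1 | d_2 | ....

Answer: M ≅ ℤ^2 ⊕ ℤ/3 ⊕ ℤ/9

Derivation:
rank_ℚ(R)=2; free=4−2=2
SNF(R) diag = [3, 9] → torsion [3, 9]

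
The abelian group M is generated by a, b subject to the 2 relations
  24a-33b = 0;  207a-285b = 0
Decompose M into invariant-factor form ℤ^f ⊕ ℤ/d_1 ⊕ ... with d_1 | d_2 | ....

rank_ℚ(R)=2; free=2−2=0
SNF(R) diag = [3, 3] → torsion [3, 3]

Answer: M ≅ ℤ/3 ⊕ ℤ/3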